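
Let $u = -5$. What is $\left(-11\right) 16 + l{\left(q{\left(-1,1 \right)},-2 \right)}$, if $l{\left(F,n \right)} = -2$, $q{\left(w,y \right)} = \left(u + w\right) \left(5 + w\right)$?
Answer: $-178$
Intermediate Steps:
$q{\left(w,y \right)} = \left(-5 + w\right) \left(5 + w\right)$
$\left(-11\right) 16 + l{\left(q{\left(-1,1 \right)},-2 \right)} = \left(-11\right) 16 - 2 = -176 - 2 = -178$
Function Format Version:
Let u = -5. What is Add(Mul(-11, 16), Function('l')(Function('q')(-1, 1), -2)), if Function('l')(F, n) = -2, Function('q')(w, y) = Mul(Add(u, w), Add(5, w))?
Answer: -178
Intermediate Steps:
Function('q')(w, y) = Mul(Add(-5, w), Add(5, w))
Add(Mul(-11, 16), Function('l')(Function('q')(-1, 1), -2)) = Add(Mul(-11, 16), -2) = Add(-176, -2) = -178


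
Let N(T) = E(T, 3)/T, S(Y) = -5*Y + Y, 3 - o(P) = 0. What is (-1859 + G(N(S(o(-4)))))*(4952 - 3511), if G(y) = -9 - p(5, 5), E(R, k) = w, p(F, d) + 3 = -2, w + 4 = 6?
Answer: -2684583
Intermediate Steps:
w = 2 (w = -4 + 6 = 2)
o(P) = 3 (o(P) = 3 - 1*0 = 3 + 0 = 3)
p(F, d) = -5 (p(F, d) = -3 - 2 = -5)
E(R, k) = 2
S(Y) = -4*Y
N(T) = 2/T
G(y) = -4 (G(y) = -9 - 1*(-5) = -9 + 5 = -4)
(-1859 + G(N(S(o(-4)))))*(4952 - 3511) = (-1859 - 4)*(4952 - 3511) = -1863*1441 = -2684583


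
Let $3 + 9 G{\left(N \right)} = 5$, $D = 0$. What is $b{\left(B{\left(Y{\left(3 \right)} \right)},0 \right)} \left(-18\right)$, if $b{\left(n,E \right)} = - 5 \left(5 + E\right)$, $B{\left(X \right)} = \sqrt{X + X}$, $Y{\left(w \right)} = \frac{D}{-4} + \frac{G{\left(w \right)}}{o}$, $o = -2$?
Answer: $450$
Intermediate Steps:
$G{\left(N \right)} = \frac{2}{9}$ ($G{\left(N \right)} = - \frac{1}{3} + \frac{1}{9} \cdot 5 = - \frac{1}{3} + \frac{5}{9} = \frac{2}{9}$)
$Y{\left(w \right)} = - \frac{1}{9}$ ($Y{\left(w \right)} = \frac{0}{-4} + \frac{2}{9 \left(-2\right)} = 0 \left(- \frac{1}{4}\right) + \frac{2}{9} \left(- \frac{1}{2}\right) = 0 - \frac{1}{9} = - \frac{1}{9}$)
$B{\left(X \right)} = \sqrt{2} \sqrt{X}$ ($B{\left(X \right)} = \sqrt{2 X} = \sqrt{2} \sqrt{X}$)
$b{\left(n,E \right)} = -25 - 5 E$
$b{\left(B{\left(Y{\left(3 \right)} \right)},0 \right)} \left(-18\right) = \left(-25 - 0\right) \left(-18\right) = \left(-25 + 0\right) \left(-18\right) = \left(-25\right) \left(-18\right) = 450$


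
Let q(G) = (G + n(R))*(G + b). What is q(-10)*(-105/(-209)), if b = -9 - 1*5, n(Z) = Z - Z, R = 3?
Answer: 25200/209 ≈ 120.57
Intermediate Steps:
n(Z) = 0
b = -14 (b = -9 - 5 = -14)
q(G) = G*(-14 + G) (q(G) = (G + 0)*(G - 14) = G*(-14 + G))
q(-10)*(-105/(-209)) = (-10*(-14 - 10))*(-105/(-209)) = (-10*(-24))*(-105*(-1/209)) = 240*(105/209) = 25200/209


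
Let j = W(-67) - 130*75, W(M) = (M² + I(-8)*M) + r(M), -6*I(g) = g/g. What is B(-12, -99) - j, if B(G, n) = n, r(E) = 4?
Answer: 30881/6 ≈ 5146.8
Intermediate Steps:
I(g) = -⅙ (I(g) = -g/(6*g) = -⅙*1 = -⅙)
W(M) = 4 + M² - M/6 (W(M) = (M² - M/6) + 4 = 4 + M² - M/6)
j = -31475/6 (j = (4 + (-67)² - ⅙*(-67)) - 130*75 = (4 + 4489 + 67/6) - 9750 = 27025/6 - 9750 = -31475/6 ≈ -5245.8)
B(-12, -99) - j = -99 - 1*(-31475/6) = -99 + 31475/6 = 30881/6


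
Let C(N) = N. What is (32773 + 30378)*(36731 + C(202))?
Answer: 2332355883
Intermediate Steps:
(32773 + 30378)*(36731 + C(202)) = (32773 + 30378)*(36731 + 202) = 63151*36933 = 2332355883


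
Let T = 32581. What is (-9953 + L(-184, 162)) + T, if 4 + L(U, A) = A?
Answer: 22786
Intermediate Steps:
L(U, A) = -4 + A
(-9953 + L(-184, 162)) + T = (-9953 + (-4 + 162)) + 32581 = (-9953 + 158) + 32581 = -9795 + 32581 = 22786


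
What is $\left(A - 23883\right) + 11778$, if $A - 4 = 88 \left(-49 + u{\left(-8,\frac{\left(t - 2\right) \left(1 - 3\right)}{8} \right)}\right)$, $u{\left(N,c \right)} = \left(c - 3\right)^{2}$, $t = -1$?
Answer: $- \frac{31935}{2} \approx -15968.0$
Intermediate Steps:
$u{\left(N,c \right)} = \left(-3 + c\right)^{2}$
$A = - \frac{7725}{2}$ ($A = 4 + 88 \left(-49 + \left(-3 + \frac{\left(-1 - 2\right) \left(1 - 3\right)}{8}\right)^{2}\right) = 4 + 88 \left(-49 + \left(-3 + \left(-3\right) \left(-2\right) \frac{1}{8}\right)^{2}\right) = 4 + 88 \left(-49 + \left(-3 + 6 \cdot \frac{1}{8}\right)^{2}\right) = 4 + 88 \left(-49 + \left(-3 + \frac{3}{4}\right)^{2}\right) = 4 + 88 \left(-49 + \left(- \frac{9}{4}\right)^{2}\right) = 4 + 88 \left(-49 + \frac{81}{16}\right) = 4 + 88 \left(- \frac{703}{16}\right) = 4 - \frac{7733}{2} = - \frac{7725}{2} \approx -3862.5$)
$\left(A - 23883\right) + 11778 = \left(- \frac{7725}{2} - 23883\right) + 11778 = - \frac{55491}{2} + 11778 = - \frac{31935}{2}$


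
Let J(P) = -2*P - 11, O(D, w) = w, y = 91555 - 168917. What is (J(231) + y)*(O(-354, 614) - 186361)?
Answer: 14457617745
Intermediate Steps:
y = -77362
J(P) = -11 - 2*P
(J(231) + y)*(O(-354, 614) - 186361) = ((-11 - 2*231) - 77362)*(614 - 186361) = ((-11 - 462) - 77362)*(-185747) = (-473 - 77362)*(-185747) = -77835*(-185747) = 14457617745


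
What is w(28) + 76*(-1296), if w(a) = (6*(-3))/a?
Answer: -1378953/14 ≈ -98497.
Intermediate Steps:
w(a) = -18/a
w(28) + 76*(-1296) = -18/28 + 76*(-1296) = -18*1/28 - 98496 = -9/14 - 98496 = -1378953/14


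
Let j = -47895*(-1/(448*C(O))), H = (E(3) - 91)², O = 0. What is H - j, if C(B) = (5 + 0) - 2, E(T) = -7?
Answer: 4286627/448 ≈ 9568.4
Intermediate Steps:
C(B) = 3 (C(B) = 5 - 2 = 3)
H = 9604 (H = (-7 - 91)² = (-98)² = 9604)
j = 15965/448 (j = -47895/((3*32)*(-14)) = -47895/(96*(-14)) = -47895/(-1344) = -47895*(-1/1344) = 15965/448 ≈ 35.636)
H - j = 9604 - 1*15965/448 = 9604 - 15965/448 = 4286627/448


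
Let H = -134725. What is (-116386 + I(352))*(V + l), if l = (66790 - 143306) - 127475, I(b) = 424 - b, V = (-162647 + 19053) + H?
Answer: 56099405340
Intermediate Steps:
V = -278319 (V = (-162647 + 19053) - 134725 = -143594 - 134725 = -278319)
l = -203991 (l = -76516 - 127475 = -203991)
(-116386 + I(352))*(V + l) = (-116386 + (424 - 1*352))*(-278319 - 203991) = (-116386 + (424 - 352))*(-482310) = (-116386 + 72)*(-482310) = -116314*(-482310) = 56099405340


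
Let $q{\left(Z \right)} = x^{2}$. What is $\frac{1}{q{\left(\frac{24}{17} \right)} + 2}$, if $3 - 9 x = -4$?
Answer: $\frac{81}{211} \approx 0.38389$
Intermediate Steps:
$x = \frac{7}{9}$ ($x = \frac{1}{3} - - \frac{4}{9} = \frac{1}{3} + \frac{4}{9} = \frac{7}{9} \approx 0.77778$)
$q{\left(Z \right)} = \frac{49}{81}$ ($q{\left(Z \right)} = \left(\frac{7}{9}\right)^{2} = \frac{49}{81}$)
$\frac{1}{q{\left(\frac{24}{17} \right)} + 2} = \frac{1}{\frac{49}{81} + 2} = \frac{1}{\frac{211}{81}} = \frac{81}{211}$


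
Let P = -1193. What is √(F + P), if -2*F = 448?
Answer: I*√1417 ≈ 37.643*I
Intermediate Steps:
F = -224 (F = -½*448 = -224)
√(F + P) = √(-224 - 1193) = √(-1417) = I*√1417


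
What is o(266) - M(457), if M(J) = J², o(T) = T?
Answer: -208583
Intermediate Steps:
o(266) - M(457) = 266 - 1*457² = 266 - 1*208849 = 266 - 208849 = -208583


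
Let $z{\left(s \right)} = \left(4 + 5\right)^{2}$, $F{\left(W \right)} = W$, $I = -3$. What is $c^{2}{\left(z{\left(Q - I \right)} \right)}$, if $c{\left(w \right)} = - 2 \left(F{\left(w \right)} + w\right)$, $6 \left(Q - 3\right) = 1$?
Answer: $104976$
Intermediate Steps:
$Q = \frac{19}{6}$ ($Q = 3 + \frac{1}{6} \cdot 1 = 3 + \frac{1}{6} = \frac{19}{6} \approx 3.1667$)
$z{\left(s \right)} = 81$ ($z{\left(s \right)} = 9^{2} = 81$)
$c{\left(w \right)} = - 4 w$ ($c{\left(w \right)} = - 2 \left(w + w\right) = - 2 \cdot 2 w = - 4 w$)
$c^{2}{\left(z{\left(Q - I \right)} \right)} = \left(\left(-4\right) 81\right)^{2} = \left(-324\right)^{2} = 104976$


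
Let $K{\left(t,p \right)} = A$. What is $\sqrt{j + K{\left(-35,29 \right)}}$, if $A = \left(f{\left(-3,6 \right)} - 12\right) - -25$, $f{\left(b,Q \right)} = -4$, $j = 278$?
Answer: $\sqrt{287} \approx 16.941$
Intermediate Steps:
$A = 9$ ($A = \left(-4 - 12\right) - -25 = \left(-4 - 12\right) + 25 = -16 + 25 = 9$)
$K{\left(t,p \right)} = 9$
$\sqrt{j + K{\left(-35,29 \right)}} = \sqrt{278 + 9} = \sqrt{287}$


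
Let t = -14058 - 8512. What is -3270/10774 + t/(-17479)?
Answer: 93006425/94159373 ≈ 0.98775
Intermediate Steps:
t = -22570
-3270/10774 + t/(-17479) = -3270/10774 - 22570/(-17479) = -3270*1/10774 - 22570*(-1/17479) = -1635/5387 + 22570/17479 = 93006425/94159373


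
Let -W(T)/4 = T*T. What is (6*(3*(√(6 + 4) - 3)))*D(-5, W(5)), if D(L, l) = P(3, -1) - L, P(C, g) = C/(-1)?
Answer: -108 + 36*√10 ≈ 5.8420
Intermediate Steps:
P(C, g) = -C (P(C, g) = C*(-1) = -C)
W(T) = -4*T² (W(T) = -4*T*T = -4*T²)
D(L, l) = -3 - L (D(L, l) = -1*3 - L = -3 - L)
(6*(3*(√(6 + 4) - 3)))*D(-5, W(5)) = (6*(3*(√(6 + 4) - 3)))*(-3 - 1*(-5)) = (6*(3*(√10 - 3)))*(-3 + 5) = (6*(3*(-3 + √10)))*2 = (6*(-9 + 3*√10))*2 = (-54 + 18*√10)*2 = -108 + 36*√10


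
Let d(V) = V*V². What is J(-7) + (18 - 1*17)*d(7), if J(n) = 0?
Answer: 343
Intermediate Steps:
d(V) = V³
J(-7) + (18 - 1*17)*d(7) = 0 + (18 - 1*17)*7³ = 0 + (18 - 17)*343 = 0 + 1*343 = 0 + 343 = 343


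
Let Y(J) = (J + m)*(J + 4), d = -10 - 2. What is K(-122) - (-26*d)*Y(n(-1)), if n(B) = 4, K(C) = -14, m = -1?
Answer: -7502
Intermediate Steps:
d = -12
Y(J) = (-1 + J)*(4 + J) (Y(J) = (J - 1)*(J + 4) = (-1 + J)*(4 + J))
K(-122) - (-26*d)*Y(n(-1)) = -14 - (-26*(-12))*(-4 + 4² + 3*4) = -14 - 312*(-4 + 16 + 12) = -14 - 312*24 = -14 - 1*7488 = -14 - 7488 = -7502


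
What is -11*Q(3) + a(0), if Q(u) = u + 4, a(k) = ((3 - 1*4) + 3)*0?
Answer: -77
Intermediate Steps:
a(k) = 0 (a(k) = ((3 - 4) + 3)*0 = (-1 + 3)*0 = 2*0 = 0)
Q(u) = 4 + u
-11*Q(3) + a(0) = -11*(4 + 3) + 0 = -11*7 + 0 = -77 + 0 = -77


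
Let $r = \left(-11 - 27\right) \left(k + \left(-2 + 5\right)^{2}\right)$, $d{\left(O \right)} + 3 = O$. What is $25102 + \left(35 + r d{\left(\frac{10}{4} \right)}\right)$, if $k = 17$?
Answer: $25631$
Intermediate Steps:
$d{\left(O \right)} = -3 + O$
$r = -988$ ($r = \left(-11 - 27\right) \left(17 + \left(-2 + 5\right)^{2}\right) = - 38 \left(17 + 3^{2}\right) = - 38 \left(17 + 9\right) = \left(-38\right) 26 = -988$)
$25102 + \left(35 + r d{\left(\frac{10}{4} \right)}\right) = 25102 - \left(-35 + 988 \left(-3 + \frac{10}{4}\right)\right) = 25102 - \left(-35 + 988 \left(-3 + 10 \cdot \frac{1}{4}\right)\right) = 25102 - \left(-35 + 988 \left(-3 + \frac{5}{2}\right)\right) = 25102 + \left(35 - -494\right) = 25102 + \left(35 + 494\right) = 25102 + 529 = 25631$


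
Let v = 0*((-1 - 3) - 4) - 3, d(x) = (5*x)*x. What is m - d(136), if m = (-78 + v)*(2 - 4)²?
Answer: -92804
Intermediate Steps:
d(x) = 5*x²
v = -3 (v = 0*(-4 - 4) - 3 = 0*(-8) - 3 = 0 - 3 = -3)
m = -324 (m = (-78 - 3)*(2 - 4)² = -81*(-2)² = -81*4 = -324)
m - d(136) = -324 - 5*136² = -324 - 5*18496 = -324 - 1*92480 = -324 - 92480 = -92804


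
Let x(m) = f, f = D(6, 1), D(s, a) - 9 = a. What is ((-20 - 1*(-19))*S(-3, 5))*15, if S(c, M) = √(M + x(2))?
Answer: -15*√15 ≈ -58.095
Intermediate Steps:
D(s, a) = 9 + a
f = 10 (f = 9 + 1 = 10)
x(m) = 10
S(c, M) = √(10 + M) (S(c, M) = √(M + 10) = √(10 + M))
((-20 - 1*(-19))*S(-3, 5))*15 = ((-20 - 1*(-19))*√(10 + 5))*15 = ((-20 + 19)*√15)*15 = -√15*15 = -15*√15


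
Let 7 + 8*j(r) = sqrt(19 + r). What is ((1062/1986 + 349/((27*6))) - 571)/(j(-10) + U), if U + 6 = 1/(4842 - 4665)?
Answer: 1797964171/20546163 ≈ 87.509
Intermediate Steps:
j(r) = -7/8 + sqrt(19 + r)/8
U = -1061/177 (U = -6 + 1/(4842 - 4665) = -6 + 1/177 = -1061/177 ≈ -5.9943)
((1062/1986 + 349/((27*6))) - 571)/(j(-10) + U) = ((1062/1986 + 349/((27*6))) - 571)/((-7/8 + sqrt(19 - 10)/8) - 1061/177) = ((1062*(1/1986) + 349/162) - 571)/((-7/8 + sqrt(9)/8) - 1061/177) = ((177/331 + 349*(1/162)) - 571)/((-7/8 + (1/8)*3) - 1061/177) = ((177/331 + 349/162) - 571)/((-7/8 + 3/8) - 1061/177) = (144193/53622 - 571)/(-1/2 - 1061/177) = -30473969/(53622*(-2299/354)) = -30473969/53622*(-354/2299) = 1797964171/20546163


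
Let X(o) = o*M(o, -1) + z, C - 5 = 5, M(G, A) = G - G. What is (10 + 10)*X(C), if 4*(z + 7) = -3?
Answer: -155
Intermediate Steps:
M(G, A) = 0
C = 10 (C = 5 + 5 = 10)
z = -31/4 (z = -7 + (¼)*(-3) = -7 - ¾ = -31/4 ≈ -7.7500)
X(o) = -31/4 (X(o) = o*0 - 31/4 = 0 - 31/4 = -31/4)
(10 + 10)*X(C) = (10 + 10)*(-31/4) = 20*(-31/4) = -155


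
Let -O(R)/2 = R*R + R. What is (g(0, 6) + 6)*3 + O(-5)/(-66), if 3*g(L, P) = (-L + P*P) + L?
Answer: 1802/33 ≈ 54.606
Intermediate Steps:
g(L, P) = P²/3 (g(L, P) = ((-L + P*P) + L)/3 = ((-L + P²) + L)/3 = ((P² - L) + L)/3 = P²/3)
O(R) = -2*R - 2*R² (O(R) = -2*(R*R + R) = -2*(R² + R) = -2*(R + R²) = -2*R - 2*R²)
(g(0, 6) + 6)*3 + O(-5)/(-66) = ((⅓)*6² + 6)*3 - 2*(-5)*(1 - 5)/(-66) = ((⅓)*36 + 6)*3 - 2*(-5)*(-4)*(-1/66) = (12 + 6)*3 - 40*(-1/66) = 18*3 + 20/33 = 54 + 20/33 = 1802/33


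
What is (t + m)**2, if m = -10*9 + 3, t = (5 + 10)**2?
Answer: 19044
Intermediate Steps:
t = 225 (t = 15**2 = 225)
m = -87 (m = -90 + 3 = -87)
(t + m)**2 = (225 - 87)**2 = 138**2 = 19044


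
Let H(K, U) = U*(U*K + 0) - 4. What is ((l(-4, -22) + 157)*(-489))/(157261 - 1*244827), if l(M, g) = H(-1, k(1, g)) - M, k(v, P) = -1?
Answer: 38142/43783 ≈ 0.87116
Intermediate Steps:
H(K, U) = -4 + K*U² (H(K, U) = U*(K*U + 0) - 4 = U*(K*U) - 4 = K*U² - 4 = -4 + K*U²)
l(M, g) = -5 - M (l(M, g) = (-4 - 1*(-1)²) - M = (-4 - 1*1) - M = (-4 - 1) - M = -5 - M)
((l(-4, -22) + 157)*(-489))/(157261 - 1*244827) = (((-5 - 1*(-4)) + 157)*(-489))/(157261 - 1*244827) = (((-5 + 4) + 157)*(-489))/(157261 - 244827) = ((-1 + 157)*(-489))/(-87566) = (156*(-489))*(-1/87566) = -76284*(-1/87566) = 38142/43783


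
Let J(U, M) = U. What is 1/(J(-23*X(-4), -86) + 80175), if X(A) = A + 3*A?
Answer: 1/80543 ≈ 1.2416e-5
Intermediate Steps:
X(A) = 4*A
1/(J(-23*X(-4), -86) + 80175) = 1/(-92*(-4) + 80175) = 1/(-23*(-16) + 80175) = 1/(368 + 80175) = 1/80543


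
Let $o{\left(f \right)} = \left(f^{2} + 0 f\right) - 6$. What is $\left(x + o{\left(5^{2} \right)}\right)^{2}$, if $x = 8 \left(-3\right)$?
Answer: $354025$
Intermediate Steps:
$o{\left(f \right)} = -6 + f^{2}$ ($o{\left(f \right)} = \left(f^{2} + 0\right) - 6 = f^{2} - 6 = -6 + f^{2}$)
$x = -24$
$\left(x + o{\left(5^{2} \right)}\right)^{2} = \left(-24 - \left(6 - \left(5^{2}\right)^{2}\right)\right)^{2} = \left(-24 - \left(6 - 25^{2}\right)\right)^{2} = \left(-24 + \left(-6 + 625\right)\right)^{2} = \left(-24 + 619\right)^{2} = 595^{2} = 354025$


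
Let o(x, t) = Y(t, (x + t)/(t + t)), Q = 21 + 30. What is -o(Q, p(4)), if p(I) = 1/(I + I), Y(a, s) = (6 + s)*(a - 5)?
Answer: 16419/16 ≈ 1026.2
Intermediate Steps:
Q = 51
Y(a, s) = (-5 + a)*(6 + s) (Y(a, s) = (6 + s)*(-5 + a) = (-5 + a)*(6 + s))
p(I) = 1/(2*I)
o(x, t) = -30 + x/2 + 13*t/2 - 5*(t + x)/(2*t) (o(x, t) = -30 - 5*(x + t)/(t + t) + 6*t + t*((x + t)/(t + t)) = -30 - 5*(t + x)/(2*t) + 6*t + t*((t + x)/((2*t))) = -30 - 5*(t + x)*1/(2*t) + 6*t + t*((t + x)*(1/(2*t))) = -30 - 5*(t + x)/(2*t) + 6*t + t*((t + x)/(2*t)) = -30 - 5*(t + x)/(2*t) + 6*t + (t/2 + x/2) = -30 + x/2 + 13*t/2 - 5*(t + x)/(2*t))
-o(Q, p(4)) = -(-5/(2*4) - 5*51 + ((1/2)/4)*(-60 + 51 + 13*((1/2)/4)))/(2*((1/2)/4)) = -(-5/(2*4) - 255 + ((1/2)*(1/4))*(-60 + 51 + 13*((1/2)*(1/4))))/(2*((1/2)*(1/4))) = -(-5*1/8 - 255 + (-60 + 51 + 13*(1/8))/8)/(2*1/8) = -8*(-5/8 - 255 + (-60 + 51 + 13/8)/8)/2 = -8*(-5/8 - 255 + (1/8)*(-59/8))/2 = -8*(-5/8 - 255 - 59/64)/2 = -8*(-16419)/(2*64) = -1*(-16419/16) = 16419/16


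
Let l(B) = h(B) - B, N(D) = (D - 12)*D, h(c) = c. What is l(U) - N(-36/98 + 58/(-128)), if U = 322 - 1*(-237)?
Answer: -103447465/9834496 ≈ -10.519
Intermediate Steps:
U = 559 (U = 322 + 237 = 559)
N(D) = D*(-12 + D) (N(D) = (-12 + D)*D = D*(-12 + D))
l(B) = 0 (l(B) = B - B = 0)
l(U) - N(-36/98 + 58/(-128)) = 0 - (-36/98 + 58/(-128))*(-12 + (-36/98 + 58/(-128))) = 0 - (-36*1/98 + 58*(-1/128))*(-12 + (-36*1/98 + 58*(-1/128))) = 0 - (-18/49 - 29/64)*(-12 + (-18/49 - 29/64)) = 0 - (-2573)*(-12 - 2573/3136)/3136 = 0 - (-2573)*(-40205)/(3136*3136) = 0 - 1*103447465/9834496 = 0 - 103447465/9834496 = -103447465/9834496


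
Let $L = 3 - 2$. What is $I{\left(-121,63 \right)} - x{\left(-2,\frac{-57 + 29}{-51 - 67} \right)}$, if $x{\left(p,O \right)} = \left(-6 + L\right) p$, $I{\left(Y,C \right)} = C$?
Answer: $53$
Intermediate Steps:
$L = 1$
$x{\left(p,O \right)} = - 5 p$ ($x{\left(p,O \right)} = \left(-6 + 1\right) p = - 5 p$)
$I{\left(-121,63 \right)} - x{\left(-2,\frac{-57 + 29}{-51 - 67} \right)} = 63 - \left(-5\right) \left(-2\right) = 63 - 10 = 53$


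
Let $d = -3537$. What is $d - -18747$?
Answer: $15210$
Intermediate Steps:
$d - -18747 = -3537 - -18747 = -3537 + 18747 = 15210$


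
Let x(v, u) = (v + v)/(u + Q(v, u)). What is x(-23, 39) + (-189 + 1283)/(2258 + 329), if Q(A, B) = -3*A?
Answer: -425/139698 ≈ -0.0030423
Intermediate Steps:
x(v, u) = 2*v/(u - 3*v) (x(v, u) = (v + v)/(u - 3*v) = (2*v)/(u - 3*v) = 2*v/(u - 3*v))
x(-23, 39) + (-189 + 1283)/(2258 + 329) = 2*(-23)/(39 - 3*(-23)) + (-189 + 1283)/(2258 + 329) = 2*(-23)/(39 + 69) + 1094/2587 = 2*(-23)/108 + 1094*(1/2587) = 2*(-23)*(1/108) + 1094/2587 = -23/54 + 1094/2587 = -425/139698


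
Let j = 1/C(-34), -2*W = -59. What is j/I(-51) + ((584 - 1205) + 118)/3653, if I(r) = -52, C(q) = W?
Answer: -59635/431054 ≈ -0.13835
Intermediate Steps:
W = 59/2 (W = -½*(-59) = 59/2 ≈ 29.500)
C(q) = 59/2
j = 2/59 (j = 1/(59/2) = 2/59 ≈ 0.033898)
j/I(-51) + ((584 - 1205) + 118)/3653 = (2/59)/(-52) + ((584 - 1205) + 118)/3653 = (2/59)*(-1/52) + (-621 + 118)*(1/3653) = -1/1534 - 503*1/3653 = -1/1534 - 503/3653 = -59635/431054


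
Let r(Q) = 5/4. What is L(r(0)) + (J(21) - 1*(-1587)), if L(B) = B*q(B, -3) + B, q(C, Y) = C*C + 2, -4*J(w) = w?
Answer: 101597/64 ≈ 1587.5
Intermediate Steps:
r(Q) = 5/4 (r(Q) = 5*(¼) = 5/4)
J(w) = -w/4
q(C, Y) = 2 + C² (q(C, Y) = C² + 2 = 2 + C²)
L(B) = B + B*(2 + B²) (L(B) = B*(2 + B²) + B = B + B*(2 + B²))
L(r(0)) + (J(21) - 1*(-1587)) = 5*(3 + (5/4)²)/4 + (-¼*21 - 1*(-1587)) = 5*(3 + 25/16)/4 + (-21/4 + 1587) = (5/4)*(73/16) + 6327/4 = 365/64 + 6327/4 = 101597/64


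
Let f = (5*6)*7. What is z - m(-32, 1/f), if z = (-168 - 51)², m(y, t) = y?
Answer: 47993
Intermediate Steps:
f = 210 (f = 30*7 = 210)
z = 47961 (z = (-219)² = 47961)
z - m(-32, 1/f) = 47961 - 1*(-32) = 47961 + 32 = 47993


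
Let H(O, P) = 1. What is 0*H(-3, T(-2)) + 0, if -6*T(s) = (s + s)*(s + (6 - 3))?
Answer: 0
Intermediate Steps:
T(s) = -s*(3 + s)/3 (T(s) = -(s + s)*(s + (6 - 3))/6 = -2*s*(s + 3)/6 = -2*s*(3 + s)/6 = -s*(3 + s)/3)
0*H(-3, T(-2)) + 0 = 0*1 + 0 = 0 + 0 = 0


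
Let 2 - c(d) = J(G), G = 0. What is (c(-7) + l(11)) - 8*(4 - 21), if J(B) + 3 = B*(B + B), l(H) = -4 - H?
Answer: 126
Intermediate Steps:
J(B) = -3 + 2*B² (J(B) = -3 + B*(B + B) = -3 + B*(2*B) = -3 + 2*B²)
c(d) = 5 (c(d) = 2 - (-3 + 2*0²) = 2 - (-3 + 2*0) = 2 - (-3 + 0) = 2 - 1*(-3) = 2 + 3 = 5)
(c(-7) + l(11)) - 8*(4 - 21) = (5 + (-4 - 1*11)) - 8*(4 - 21) = (5 + (-4 - 11)) - 8*(-17) = (5 - 15) + 136 = -10 + 136 = 126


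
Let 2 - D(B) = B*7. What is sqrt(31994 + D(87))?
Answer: sqrt(31387) ≈ 177.16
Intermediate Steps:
D(B) = 2 - 7*B (D(B) = 2 - B*7 = 2 - 7*B)
sqrt(31994 + D(87)) = sqrt(31994 + (2 - 7*87)) = sqrt(31994 + (2 - 609)) = sqrt(31994 - 607) = sqrt(31387)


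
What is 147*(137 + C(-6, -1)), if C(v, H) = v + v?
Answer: 18375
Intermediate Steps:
C(v, H) = 2*v
147*(137 + C(-6, -1)) = 147*(137 + 2*(-6)) = 147*(137 - 12) = 147*125 = 18375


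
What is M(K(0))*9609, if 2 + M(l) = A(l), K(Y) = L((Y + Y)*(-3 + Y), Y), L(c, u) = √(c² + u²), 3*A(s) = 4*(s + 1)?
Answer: -6406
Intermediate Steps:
A(s) = 4/3 + 4*s/3 (A(s) = (4*(s + 1))/3 = (4*(1 + s))/3 = (4 + 4*s)/3 = 4/3 + 4*s/3)
K(Y) = √(Y² + 4*Y²*(-3 + Y)²) (K(Y) = √(((Y + Y)*(-3 + Y))² + Y²) = √(((2*Y)*(-3 + Y))² + Y²) = √((2*Y*(-3 + Y))² + Y²) = √(4*Y²*(-3 + Y)² + Y²) = √(Y² + 4*Y²*(-3 + Y)²))
M(l) = -⅔ + 4*l/3 (M(l) = -2 + (4/3 + 4*l/3) = -⅔ + 4*l/3)
M(K(0))*9609 = (-⅔ + 4*√(0²*(1 + 4*(-3 + 0)²))/3)*9609 = (-⅔ + 4*√(0*(1 + 4*(-3)²))/3)*9609 = (-⅔ + 4*√(0*(1 + 4*9))/3)*9609 = (-⅔ + 4*√(0*(1 + 36))/3)*9609 = (-⅔ + 4*√(0*37)/3)*9609 = (-⅔ + 4*√0/3)*9609 = (-⅔ + (4/3)*0)*9609 = (-⅔ + 0)*9609 = -⅔*9609 = -6406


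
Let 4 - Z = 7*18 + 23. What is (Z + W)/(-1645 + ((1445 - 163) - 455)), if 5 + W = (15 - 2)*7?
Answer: 59/818 ≈ 0.072127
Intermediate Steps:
W = 86 (W = -5 + (15 - 2)*7 = -5 + 13*7 = -5 + 91 = 86)
Z = -145 (Z = 4 - (7*18 + 23) = 4 - (126 + 23) = 4 - 1*149 = 4 - 149 = -145)
(Z + W)/(-1645 + ((1445 - 163) - 455)) = (-145 + 86)/(-1645 + ((1445 - 163) - 455)) = -59/(-1645 + (1282 - 455)) = -59/(-1645 + 827) = -59/(-818) = -59*(-1/818) = 59/818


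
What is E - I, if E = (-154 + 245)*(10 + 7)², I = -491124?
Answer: 517423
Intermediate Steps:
E = 26299 (E = 91*17² = 91*289 = 26299)
E - I = 26299 - 1*(-491124) = 26299 + 491124 = 517423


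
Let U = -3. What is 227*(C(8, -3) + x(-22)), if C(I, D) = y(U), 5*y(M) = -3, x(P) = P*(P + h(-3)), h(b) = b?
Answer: 623569/5 ≈ 1.2471e+5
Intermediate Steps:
x(P) = P*(-3 + P) (x(P) = P*(P - 3) = P*(-3 + P))
y(M) = -⅗ (y(M) = (⅕)*(-3) = -⅗)
C(I, D) = -⅗
227*(C(8, -3) + x(-22)) = 227*(-⅗ - 22*(-3 - 22)) = 227*(-⅗ - 22*(-25)) = 227*(-⅗ + 550) = 227*(2747/5) = 623569/5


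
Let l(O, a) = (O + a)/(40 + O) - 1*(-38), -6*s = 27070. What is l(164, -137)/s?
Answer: -7779/920380 ≈ -0.0084519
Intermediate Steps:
s = -13535/3 (s = -⅙*27070 = -13535/3 ≈ -4511.7)
l(O, a) = 38 + (O + a)/(40 + O) (l(O, a) = (O + a)/(40 + O) + 38 = 38 + (O + a)/(40 + O))
l(164, -137)/s = ((1520 - 137 + 39*164)/(40 + 164))/(-13535/3) = ((1520 - 137 + 6396)/204)*(-3/13535) = ((1/204)*7779)*(-3/13535) = (2593/68)*(-3/13535) = -7779/920380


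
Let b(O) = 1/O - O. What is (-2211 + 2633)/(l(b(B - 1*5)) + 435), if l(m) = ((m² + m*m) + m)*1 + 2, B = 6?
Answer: 422/437 ≈ 0.96568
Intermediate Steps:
l(m) = 2 + m + 2*m² (l(m) = ((m² + m²) + m)*1 + 2 = (2*m² + m)*1 + 2 = (m + 2*m²)*1 + 2 = (m + 2*m²) + 2 = 2 + m + 2*m²)
(-2211 + 2633)/(l(b(B - 1*5)) + 435) = (-2211 + 2633)/((2 + (1/(6 - 1*5) - (6 - 1*5)) + 2*(1/(6 - 1*5) - (6 - 1*5))²) + 435) = 422/((2 + (1/(6 - 5) - (6 - 5)) + 2*(1/(6 - 5) - (6 - 5))²) + 435) = 422/((2 + (1/1 - 1*1) + 2*(1/1 - 1*1)²) + 435) = 422/((2 + (1 - 1) + 2*(1 - 1)²) + 435) = 422/((2 + 0 + 2*0²) + 435) = 422/((2 + 0 + 2*0) + 435) = 422/((2 + 0 + 0) + 435) = 422/(2 + 435) = 422/437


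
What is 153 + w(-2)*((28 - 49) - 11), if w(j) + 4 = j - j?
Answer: 281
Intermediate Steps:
w(j) = -4 (w(j) = -4 + (j - j) = -4 + 0 = -4)
153 + w(-2)*((28 - 49) - 11) = 153 - 4*((28 - 49) - 11) = 153 - 4*(-21 - 11) = 153 - 4*(-32) = 153 + 128 = 281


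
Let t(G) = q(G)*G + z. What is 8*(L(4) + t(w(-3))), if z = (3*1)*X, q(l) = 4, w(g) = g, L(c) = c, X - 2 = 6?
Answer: 128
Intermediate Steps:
X = 8 (X = 2 + 6 = 8)
z = 24 (z = (3*1)*8 = 3*8 = 24)
t(G) = 24 + 4*G (t(G) = 4*G + 24 = 24 + 4*G)
8*(L(4) + t(w(-3))) = 8*(4 + (24 + 4*(-3))) = 8*(4 + (24 - 12)) = 8*(4 + 12) = 8*16 = 128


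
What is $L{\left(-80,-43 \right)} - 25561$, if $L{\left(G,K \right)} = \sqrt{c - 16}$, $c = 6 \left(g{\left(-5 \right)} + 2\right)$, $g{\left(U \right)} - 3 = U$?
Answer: $-25561 + 4 i \approx -25561.0 + 4.0 i$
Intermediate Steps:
$g{\left(U \right)} = 3 + U$
$c = 0$ ($c = 6 \left(\left(3 - 5\right) + 2\right) = 6 \left(-2 + 2\right) = 6 \cdot 0 = 0$)
$L{\left(G,K \right)} = 4 i$ ($L{\left(G,K \right)} = \sqrt{0 - 16} = \sqrt{-16} = 4 i$)
$L{\left(-80,-43 \right)} - 25561 = 4 i - 25561 = -25561 + 4 i$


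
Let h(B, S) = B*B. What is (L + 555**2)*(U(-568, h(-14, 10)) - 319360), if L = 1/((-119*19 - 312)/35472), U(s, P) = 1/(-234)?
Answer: -19741558833429191/200694 ≈ -9.8366e+10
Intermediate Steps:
h(B, S) = B**2
U(s, P) = -1/234
L = -35472/2573 (L = 1/((-2261 - 312)*(1/35472)) = 1/(-2573*1/35472) = 1/(-2573/35472) = -35472/2573 ≈ -13.786)
(L + 555**2)*(U(-568, h(-14, 10)) - 319360) = (-35472/2573 + 555**2)*(-1/234 - 319360) = (-35472/2573 + 308025)*(-74730241/234) = (792512853/2573)*(-74730241/234) = -19741558833429191/200694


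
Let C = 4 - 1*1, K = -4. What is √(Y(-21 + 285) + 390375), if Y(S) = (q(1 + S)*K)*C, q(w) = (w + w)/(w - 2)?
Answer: √27000175695/263 ≈ 624.78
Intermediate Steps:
C = 3 (C = 4 - 1 = 3)
q(w) = 2*w/(-2 + w) (q(w) = (2*w)/(-2 + w) = 2*w/(-2 + w))
Y(S) = -24*(1 + S)/(-1 + S) (Y(S) = ((2*(1 + S)/(-2 + (1 + S)))*(-4))*3 = ((2*(1 + S)/(-1 + S))*(-4))*3 = -8*(1 + S)/(-1 + S)*3 = -24*(1 + S)/(-1 + S))
√(Y(-21 + 285) + 390375) = √(24*(-1 - (-21 + 285))/(-1 + (-21 + 285)) + 390375) = √(24*(-1 - 1*264)/(-1 + 264) + 390375) = √(24*(-1 - 264)/263 + 390375) = √(24*(1/263)*(-265) + 390375) = √(-6360/263 + 390375) = √(102662265/263) = √27000175695/263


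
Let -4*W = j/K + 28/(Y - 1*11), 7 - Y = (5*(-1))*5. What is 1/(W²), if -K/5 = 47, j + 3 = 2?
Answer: 7952400/889249 ≈ 8.9428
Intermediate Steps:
Y = 32 (Y = 7 - 5*(-1)*5 = 7 - (-5)*5 = 7 - 1*(-25) = 7 + 25 = 32)
j = -1 (j = -3 + 2 = -1)
K = -235 (K = -5*47 = -235)
W = -943/2820 (W = -(-1/(-235) + 28/(32 - 1*11))/4 = -(-1*(-1/235) + 28/(32 - 11))/4 = -(1/235 + 28/21)/4 = -(1/235 + 28*(1/21))/4 = -(1/235 + 4/3)/4 = -¼*943/705 = -943/2820 ≈ -0.33440)
1/(W²) = 1/((-943/2820)²) = 1/(889249/7952400) = 7952400/889249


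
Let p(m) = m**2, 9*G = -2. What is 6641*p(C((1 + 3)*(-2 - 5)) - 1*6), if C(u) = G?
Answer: 20826176/81 ≈ 2.5711e+5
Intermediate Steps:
G = -2/9 (G = (1/9)*(-2) = -2/9 ≈ -0.22222)
C(u) = -2/9
6641*p(C((1 + 3)*(-2 - 5)) - 1*6) = 6641*(-2/9 - 1*6)**2 = 6641*(-2/9 - 6)**2 = 6641*(-56/9)**2 = 6641*(3136/81) = 20826176/81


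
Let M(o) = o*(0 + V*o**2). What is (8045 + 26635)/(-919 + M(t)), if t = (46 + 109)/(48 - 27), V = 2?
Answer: -321171480/1063109 ≈ -302.11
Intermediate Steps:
t = 155/21 ≈ 7.3810
M(o) = 2*o**3 (M(o) = o*(0 + 2*o**2) = o*(2*o**2) = 2*o**3)
(8045 + 26635)/(-919 + M(t)) = (8045 + 26635)/(-919 + 2*(155/21)**3) = 34680/(-919 + 2*(3723875/9261)) = 34680/(-919 + 7447750/9261) = 34680/(-1063109/9261) = 34680*(-9261/1063109) = -321171480/1063109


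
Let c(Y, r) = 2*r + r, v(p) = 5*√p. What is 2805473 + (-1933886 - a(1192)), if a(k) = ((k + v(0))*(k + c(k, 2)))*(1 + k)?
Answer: -1702751501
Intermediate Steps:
c(Y, r) = 3*r
a(k) = k*(1 + k)*(6 + k) (a(k) = ((k + 5*√0)*(k + 3*2))*(1 + k) = ((k + 5*0)*(k + 6))*(1 + k) = ((k + 0)*(6 + k))*(1 + k) = (k*(6 + k))*(1 + k) = k*(1 + k)*(6 + k))
2805473 + (-1933886 - a(1192)) = 2805473 + (-1933886 - 1192*(6 + 1192² + 7*1192)) = 2805473 + (-1933886 - 1192*(6 + 1420864 + 8344)) = 2805473 + (-1933886 - 1192*1429214) = 2805473 + (-1933886 - 1*1703623088) = 2805473 + (-1933886 - 1703623088) = 2805473 - 1705556974 = -1702751501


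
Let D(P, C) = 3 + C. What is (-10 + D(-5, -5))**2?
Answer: 144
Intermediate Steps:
(-10 + D(-5, -5))**2 = (-10 + (3 - 5))**2 = (-10 - 2)**2 = (-12)**2 = 144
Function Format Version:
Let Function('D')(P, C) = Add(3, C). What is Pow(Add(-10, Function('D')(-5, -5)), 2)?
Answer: 144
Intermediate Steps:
Pow(Add(-10, Function('D')(-5, -5)), 2) = Pow(Add(-10, Add(3, -5)), 2) = Pow(Add(-10, -2), 2) = Pow(-12, 2) = 144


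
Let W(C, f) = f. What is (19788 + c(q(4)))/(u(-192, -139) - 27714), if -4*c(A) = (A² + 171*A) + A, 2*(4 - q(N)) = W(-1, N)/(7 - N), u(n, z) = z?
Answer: -176777/250677 ≈ -0.70520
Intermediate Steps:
q(N) = 4 - N/(2*(7 - N))
c(A) = -43*A - A²/4 (c(A) = -((A² + 171*A) + A)/4 = -(A² + 172*A)/4 = -43*A - A²/4)
(19788 + c(q(4)))/(u(-192, -139) - 27714) = (19788 - (-56 + 9*4)/(2*(-7 + 4))*(172 + (-56 + 9*4)/(2*(-7 + 4)))/4)/(-139 - 27714) = (19788 - (½)*(-56 + 36)/(-3)*(172 + (½)*(-56 + 36)/(-3))/4)/(-27853) = (19788 - (½)*(-⅓)*(-20)*(172 + (½)*(-⅓)*(-20))/4)*(-1/27853) = (19788 - ¼*10/3*(172 + 10/3))*(-1/27853) = (19788 - ¼*10/3*526/3)*(-1/27853) = (19788 - 1315/9)*(-1/27853) = (176777/9)*(-1/27853) = -176777/250677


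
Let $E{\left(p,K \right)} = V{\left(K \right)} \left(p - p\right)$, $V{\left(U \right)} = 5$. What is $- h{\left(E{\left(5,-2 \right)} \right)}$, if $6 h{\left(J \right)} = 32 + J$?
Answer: $- \frac{16}{3} \approx -5.3333$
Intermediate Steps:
$E{\left(p,K \right)} = 0$ ($E{\left(p,K \right)} = 5 \left(p - p\right) = 5 \cdot 0 = 0$)
$h{\left(J \right)} = \frac{16}{3} + \frac{J}{6}$ ($h{\left(J \right)} = \frac{32 + J}{6} = \frac{16}{3} + \frac{J}{6}$)
$- h{\left(E{\left(5,-2 \right)} \right)} = - (\frac{16}{3} + \frac{1}{6} \cdot 0) = - (\frac{16}{3} + 0) = \left(-1\right) \frac{16}{3} = - \frac{16}{3}$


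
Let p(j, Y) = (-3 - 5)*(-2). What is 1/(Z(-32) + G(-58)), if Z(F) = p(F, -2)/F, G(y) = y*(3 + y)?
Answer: 2/6379 ≈ 0.00031353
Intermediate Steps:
p(j, Y) = 16 (p(j, Y) = -8*(-2) = 16)
Z(F) = 16/F
1/(Z(-32) + G(-58)) = 1/(16/(-32) - 58*(3 - 58)) = 1/(16*(-1/32) - 58*(-55)) = 1/(-1/2 + 3190) = 1/(6379/2) = 2/6379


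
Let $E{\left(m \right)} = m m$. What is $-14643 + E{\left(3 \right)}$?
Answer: $-14634$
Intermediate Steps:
$E{\left(m \right)} = m^{2}$
$-14643 + E{\left(3 \right)} = -14643 + 3^{2} = -14643 + 9 = -14634$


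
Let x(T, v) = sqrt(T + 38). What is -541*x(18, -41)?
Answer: -1082*sqrt(14) ≈ -4048.5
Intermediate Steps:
x(T, v) = sqrt(38 + T)
-541*x(18, -41) = -541*sqrt(38 + 18) = -1082*sqrt(14)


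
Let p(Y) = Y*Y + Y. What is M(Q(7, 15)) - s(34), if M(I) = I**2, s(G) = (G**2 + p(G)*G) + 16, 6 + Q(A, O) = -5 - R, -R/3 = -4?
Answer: -41103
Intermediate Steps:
R = 12 (R = -3*(-4) = 12)
p(Y) = Y + Y**2 (p(Y) = Y**2 + Y = Y + Y**2)
Q(A, O) = -23 (Q(A, O) = -6 + (-5 - 1*12) = -6 + (-5 - 12) = -6 - 17 = -23)
s(G) = 16 + G**2 + G**2*(1 + G) (s(G) = (G**2 + (G*(1 + G))*G) + 16 = (G**2 + G**2*(1 + G)) + 16 = 16 + G**2 + G**2*(1 + G))
M(Q(7, 15)) - s(34) = (-23)**2 - (16 + 34**3 + 2*34**2) = 529 - (16 + 39304 + 2*1156) = 529 - (16 + 39304 + 2312) = 529 - 1*41632 = 529 - 41632 = -41103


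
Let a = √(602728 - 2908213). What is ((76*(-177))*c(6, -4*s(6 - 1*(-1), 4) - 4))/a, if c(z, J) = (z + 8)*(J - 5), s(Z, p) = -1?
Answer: -8968*I*√256165/7319 ≈ -620.16*I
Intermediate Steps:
c(z, J) = (-5 + J)*(8 + z) (c(z, J) = (8 + z)*(-5 + J) = (-5 + J)*(8 + z))
a = 3*I*√256165 (a = √(-2305485) = 3*I*√256165 ≈ 1518.4*I)
((76*(-177))*c(6, -4*s(6 - 1*(-1), 4) - 4))/a = ((76*(-177))*(-40 - 5*6 + 8*(-4*(-1) - 4) + (-4*(-1) - 4)*6))/((3*I*√256165)) = (-13452*(-40 - 30 + 8*(4 - 4) + (4 - 4)*6))*(-I*√256165/768495) = (-13452*(-40 - 30 + 8*0 + 0*6))*(-I*√256165/768495) = (-13452*(-40 - 30 + 0 + 0))*(-I*√256165/768495) = (-13452*(-70))*(-I*√256165/768495) = 941640*(-I*√256165/768495) = -8968*I*√256165/7319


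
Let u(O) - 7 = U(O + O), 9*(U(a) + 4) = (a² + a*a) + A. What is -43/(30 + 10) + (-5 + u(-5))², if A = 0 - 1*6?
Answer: 1235557/3240 ≈ 381.34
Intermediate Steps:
A = -6 (A = 0 - 6 = -6)
U(a) = -14/3 + 2*a²/9 (U(a) = -4 + ((a² + a*a) - 6)/9 = -4 + ((a² + a²) - 6)/9 = -4 + (2*a² - 6)/9 = -4 + (-6 + 2*a²)/9 = -4 + (-⅔ + 2*a²/9) = -14/3 + 2*a²/9)
u(O) = 7/3 + 8*O²/9 (u(O) = 7 + (-14/3 + 2*(O + O)²/9) = 7 + (-14/3 + 2*(2*O)²/9) = 7 + (-14/3 + 2*(4*O²)/9) = 7 + (-14/3 + 8*O²/9) = 7/3 + 8*O²/9)
-43/(30 + 10) + (-5 + u(-5))² = -43/(30 + 10) + (-5 + (7/3 + (8/9)*(-5)²))² = -43/40 + (-5 + (7/3 + (8/9)*25))² = -43*1/40 + (-5 + (7/3 + 200/9))² = -43/40 + (-5 + 221/9)² = -43/40 + (176/9)² = -43/40 + 30976/81 = 1235557/3240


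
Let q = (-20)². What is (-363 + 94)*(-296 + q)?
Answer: -27976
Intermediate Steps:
q = 400
(-363 + 94)*(-296 + q) = (-363 + 94)*(-296 + 400) = -269*104 = -27976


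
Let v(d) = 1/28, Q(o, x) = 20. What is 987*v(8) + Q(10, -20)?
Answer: 221/4 ≈ 55.250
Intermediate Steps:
v(d) = 1/28
987*v(8) + Q(10, -20) = 987*(1/28) + 20 = 141/4 + 20 = 221/4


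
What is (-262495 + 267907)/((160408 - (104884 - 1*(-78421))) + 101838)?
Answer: 5412/78941 ≈ 0.068558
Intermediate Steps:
(-262495 + 267907)/((160408 - (104884 - 1*(-78421))) + 101838) = 5412/((160408 - (104884 + 78421)) + 101838) = 5412/((160408 - 1*183305) + 101838) = 5412/((160408 - 183305) + 101838) = 5412/(-22897 + 101838) = 5412/78941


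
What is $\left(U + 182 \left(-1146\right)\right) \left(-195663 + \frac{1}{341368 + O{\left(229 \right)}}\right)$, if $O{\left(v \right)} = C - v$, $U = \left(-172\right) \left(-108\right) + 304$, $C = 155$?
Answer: $\frac{6333683846875166}{170647} \approx 3.7116 \cdot 10^{10}$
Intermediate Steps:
$U = 18880$ ($U = 18576 + 304 = 18880$)
$O{\left(v \right)} = 155 - v$
$\left(U + 182 \left(-1146\right)\right) \left(-195663 + \frac{1}{341368 + O{\left(229 \right)}}\right) = \left(18880 + 182 \left(-1146\right)\right) \left(-195663 + \frac{1}{341368 + \left(155 - 229\right)}\right) = \left(18880 - 208572\right) \left(-195663 + \frac{1}{341368 + \left(155 - 229\right)}\right) = - 189692 \left(-195663 + \frac{1}{341368 - 74}\right) = - 189692 \left(-195663 + \frac{1}{341294}\right) = \left(-189692\right) \left(- \frac{66778607921}{341294}\right) = \frac{6333683846875166}{170647}$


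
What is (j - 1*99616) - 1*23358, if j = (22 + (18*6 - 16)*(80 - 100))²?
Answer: 3182150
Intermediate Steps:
j = 3305124 (j = (22 + (108 - 16)*(-20))² = (22 + 92*(-20))² = (22 - 1840)² = (-1818)² = 3305124)
(j - 1*99616) - 1*23358 = (3305124 - 1*99616) - 1*23358 = (3305124 - 99616) - 23358 = 3205508 - 23358 = 3182150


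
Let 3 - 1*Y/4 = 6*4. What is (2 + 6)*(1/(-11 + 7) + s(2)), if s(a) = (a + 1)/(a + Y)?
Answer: -94/41 ≈ -2.2927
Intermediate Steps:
Y = -84 (Y = 12 - 24*4 = 12 - 4*24 = 12 - 96 = -84)
s(a) = (1 + a)/(-84 + a) (s(a) = (a + 1)/(a - 84) = (1 + a)/(-84 + a))
(2 + 6)*(1/(-11 + 7) + s(2)) = (2 + 6)*(1/(-11 + 7) + (1 + 2)/(-84 + 2)) = 8*(1/(-4) + 3/(-82)) = 8*(-¼ - 1/82*3) = 8*(-¼ - 3/82) = 8*(-47/164) = -94/41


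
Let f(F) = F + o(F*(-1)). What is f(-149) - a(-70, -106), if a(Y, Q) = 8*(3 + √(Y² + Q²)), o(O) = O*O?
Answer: 22028 - 16*√4034 ≈ 21012.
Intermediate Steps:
o(O) = O²
f(F) = F + F² (f(F) = F + (F*(-1))² = F + (-F)² = F + F²)
a(Y, Q) = 24 + 8*√(Q² + Y²) (a(Y, Q) = 8*(3 + √(Q² + Y²)) = 24 + 8*√(Q² + Y²))
f(-149) - a(-70, -106) = -149*(1 - 149) - (24 + 8*√((-106)² + (-70)²)) = -149*(-148) - (24 + 8*√(11236 + 4900)) = 22052 - (24 + 8*√16136) = 22052 - (24 + 8*(2*√4034)) = 22052 - (24 + 16*√4034) = 22052 + (-24 - 16*√4034) = 22028 - 16*√4034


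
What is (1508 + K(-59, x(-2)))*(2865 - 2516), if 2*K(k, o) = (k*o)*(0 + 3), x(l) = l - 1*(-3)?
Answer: 990811/2 ≈ 4.9541e+5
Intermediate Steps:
x(l) = 3 + l (x(l) = l + 3 = 3 + l)
K(k, o) = 3*k*o/2 (K(k, o) = ((k*o)*(0 + 3))/2 = ((k*o)*3)/2 = (3*k*o)/2 = 3*k*o/2)
(1508 + K(-59, x(-2)))*(2865 - 2516) = (1508 + (3/2)*(-59)*(3 - 2))*(2865 - 2516) = (1508 + (3/2)*(-59)*1)*349 = (1508 - 177/2)*349 = (2839/2)*349 = 990811/2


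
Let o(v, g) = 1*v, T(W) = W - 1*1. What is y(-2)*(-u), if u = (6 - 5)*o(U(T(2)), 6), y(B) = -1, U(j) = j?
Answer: 1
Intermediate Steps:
T(W) = -1 + W (T(W) = W - 1 = -1 + W)
o(v, g) = v
u = 1 (u = (6 - 5)*(-1 + 2) = 1*1 = 1)
y(-2)*(-u) = -(-1) = -1*(-1) = 1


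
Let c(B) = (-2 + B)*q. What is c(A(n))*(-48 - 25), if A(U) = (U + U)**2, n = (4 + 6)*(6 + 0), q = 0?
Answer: 0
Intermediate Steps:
n = 60 (n = 10*6 = 60)
A(U) = 4*U**2 (A(U) = (2*U)**2 = 4*U**2)
c(B) = 0 (c(B) = (-2 + B)*0 = 0)
c(A(n))*(-48 - 25) = 0*(-48 - 25) = 0*(-73) = 0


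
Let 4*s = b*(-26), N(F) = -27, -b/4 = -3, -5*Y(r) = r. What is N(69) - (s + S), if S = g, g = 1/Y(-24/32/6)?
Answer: 11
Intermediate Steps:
Y(r) = -r/5
b = 12 (b = -4*(-3) = 12)
g = 40 (g = 1/(-(-24/32)/(5*6)) = 1/(-(-24*1/32)/(5*6)) = 1/(-(-3)/(20*6)) = 1/(-⅕*(-⅛)) = 1/(1/40) = 40)
s = -78 (s = (12*(-26))/4 = (¼)*(-312) = -78)
S = 40
N(69) - (s + S) = -27 - (-78 + 40) = -27 - 1*(-38) = -27 + 38 = 11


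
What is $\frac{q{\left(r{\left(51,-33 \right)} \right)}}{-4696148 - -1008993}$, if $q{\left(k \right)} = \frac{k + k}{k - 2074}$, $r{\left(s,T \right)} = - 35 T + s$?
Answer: $\frac{603}{800112635} \approx 7.5364 \cdot 10^{-7}$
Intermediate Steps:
$r{\left(s,T \right)} = s - 35 T$
$q{\left(k \right)} = \frac{2 k}{-2074 + k}$
$\frac{q{\left(r{\left(51,-33 \right)} \right)}}{-4696148 - -1008993} = \frac{2 \left(51 - -1155\right) \frac{1}{-2074 + \left(51 - -1155\right)}}{-4696148 - -1008993} = \frac{2 \left(51 + 1155\right) \frac{1}{-2074 + \left(51 + 1155\right)}}{-4696148 + 1008993} = \frac{2 \cdot 1206 \frac{1}{-2074 + 1206}}{-3687155} = 2 \cdot 1206 \frac{1}{-868} \left(- \frac{1}{3687155}\right) = 2 \cdot 1206 \left(- \frac{1}{868}\right) \left(- \frac{1}{3687155}\right) = \left(- \frac{603}{217}\right) \left(- \frac{1}{3687155}\right) = \frac{603}{800112635}$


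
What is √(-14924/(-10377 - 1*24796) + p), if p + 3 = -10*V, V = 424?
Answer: I*√5248659796895/35173 ≈ 65.135*I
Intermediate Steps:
p = -4243 (p = -3 - 10*424 = -3 - 4240 = -4243)
√(-14924/(-10377 - 1*24796) + p) = √(-14924/(-10377 - 1*24796) - 4243) = √(-14924/(-10377 - 24796) - 4243) = √(-14924/(-35173) - 4243) = √(-14924*(-1/35173) - 4243) = √(14924/35173 - 4243) = √(-149224115/35173) = I*√5248659796895/35173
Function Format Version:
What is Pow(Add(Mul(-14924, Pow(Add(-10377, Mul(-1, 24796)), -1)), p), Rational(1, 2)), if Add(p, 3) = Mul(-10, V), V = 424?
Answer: Mul(Rational(1, 35173), I, Pow(5248659796895, Rational(1, 2))) ≈ Mul(65.135, I)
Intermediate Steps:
p = -4243 (p = Add(-3, Mul(-10, 424)) = Add(-3, -4240) = -4243)
Pow(Add(Mul(-14924, Pow(Add(-10377, Mul(-1, 24796)), -1)), p), Rational(1, 2)) = Pow(Add(Mul(-14924, Pow(Add(-10377, Mul(-1, 24796)), -1)), -4243), Rational(1, 2)) = Pow(Add(Mul(-14924, Pow(Add(-10377, -24796), -1)), -4243), Rational(1, 2)) = Pow(Add(Mul(-14924, Pow(-35173, -1)), -4243), Rational(1, 2)) = Pow(Add(Mul(-14924, Rational(-1, 35173)), -4243), Rational(1, 2)) = Pow(Add(Rational(14924, 35173), -4243), Rational(1, 2)) = Pow(Rational(-149224115, 35173), Rational(1, 2)) = Mul(Rational(1, 35173), I, Pow(5248659796895, Rational(1, 2)))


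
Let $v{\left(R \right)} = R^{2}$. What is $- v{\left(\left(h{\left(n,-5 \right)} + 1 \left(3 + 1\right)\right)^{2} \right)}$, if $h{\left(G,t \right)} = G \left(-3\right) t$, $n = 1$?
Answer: $-130321$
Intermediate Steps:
$h{\left(G,t \right)} = - 3 G t$
$- v{\left(\left(h{\left(n,-5 \right)} + 1 \left(3 + 1\right)\right)^{2} \right)} = - \left(\left(\left(-3\right) 1 \left(-5\right) + 1 \left(3 + 1\right)\right)^{2}\right)^{2} = - \left(\left(15 + 1 \cdot 4\right)^{2}\right)^{2} = - \left(\left(15 + 4\right)^{2}\right)^{2} = - \left(19^{2}\right)^{2} = - 361^{2} = \left(-1\right) 130321 = -130321$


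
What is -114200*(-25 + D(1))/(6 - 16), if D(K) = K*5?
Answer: -228400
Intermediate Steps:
D(K) = 5*K
-114200*(-25 + D(1))/(6 - 16) = -114200*(-25 + 5*1)/(6 - 16) = -114200*(-25 + 5)/(-10) = -(-2284000)*(-1)/10 = -114200*2 = -228400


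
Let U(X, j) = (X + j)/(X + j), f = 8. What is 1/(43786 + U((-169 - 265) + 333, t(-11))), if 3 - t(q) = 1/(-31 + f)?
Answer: 1/43787 ≈ 2.2838e-5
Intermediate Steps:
t(q) = 70/23 (t(q) = 3 - 1/(-31 + 8) = 3 - 1/(-23) = 3 - 1*(-1/23) = 3 + 1/23 = 70/23)
U(X, j) = 1
1/(43786 + U((-169 - 265) + 333, t(-11))) = 1/(43786 + 1) = 1/43787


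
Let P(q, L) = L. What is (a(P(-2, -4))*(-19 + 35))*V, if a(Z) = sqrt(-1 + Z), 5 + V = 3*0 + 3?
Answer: -32*I*sqrt(5) ≈ -71.554*I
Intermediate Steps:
V = -2 (V = -5 + (3*0 + 3) = -5 + (0 + 3) = -5 + 3 = -2)
(a(P(-2, -4))*(-19 + 35))*V = (sqrt(-1 - 4)*(-19 + 35))*(-2) = (sqrt(-5)*16)*(-2) = ((I*sqrt(5))*16)*(-2) = (16*I*sqrt(5))*(-2) = -32*I*sqrt(5)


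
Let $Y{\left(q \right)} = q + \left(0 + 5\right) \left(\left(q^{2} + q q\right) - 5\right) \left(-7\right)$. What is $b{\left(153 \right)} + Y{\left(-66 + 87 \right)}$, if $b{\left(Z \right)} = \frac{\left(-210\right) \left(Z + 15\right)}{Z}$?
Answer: $- \frac{525378}{17} \approx -30905.0$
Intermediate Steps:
$b{\left(Z \right)} = \frac{-3150 - 210 Z}{Z}$ ($b{\left(Z \right)} = \frac{\left(-210\right) \left(15 + Z\right)}{Z} = \frac{-3150 - 210 Z}{Z}$)
$Y{\left(q \right)} = 175 + q - 70 q^{2}$ ($Y{\left(q \right)} = q + 5 \left(\left(q^{2} + q^{2}\right) - 5\right) \left(-7\right) = q + 5 \left(2 q^{2} - 5\right) \left(-7\right) = q + 5 \left(-5 + 2 q^{2}\right) \left(-7\right) = q + \left(-25 + 10 q^{2}\right) \left(-7\right) = q - \left(-175 + 70 q^{2}\right) = 175 + q - 70 q^{2}$)
$b{\left(153 \right)} + Y{\left(-66 + 87 \right)} = \left(-210 - \frac{3150}{153}\right) + \left(175 + \left(-66 + 87\right) - 70 \left(-66 + 87\right)^{2}\right) = \left(-210 - \frac{350}{17}\right) + \left(175 + 21 - 70 \cdot 21^{2}\right) = \left(-210 - \frac{350}{17}\right) + \left(175 + 21 - 30870\right) = - \frac{3920}{17} + \left(175 + 21 - 30870\right) = - \frac{3920}{17} - 30674 = - \frac{525378}{17}$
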